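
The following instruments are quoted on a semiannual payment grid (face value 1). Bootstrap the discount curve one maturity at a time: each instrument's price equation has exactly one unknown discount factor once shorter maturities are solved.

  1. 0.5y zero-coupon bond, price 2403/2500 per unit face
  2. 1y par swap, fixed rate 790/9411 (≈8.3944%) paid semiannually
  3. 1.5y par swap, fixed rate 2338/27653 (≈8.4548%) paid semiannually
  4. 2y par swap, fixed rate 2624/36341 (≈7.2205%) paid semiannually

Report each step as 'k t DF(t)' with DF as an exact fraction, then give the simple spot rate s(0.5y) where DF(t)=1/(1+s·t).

step 1 [0.5y] zero: DF = P = 2403/2500 ≈ 0.961200
step 2 [1y] swap r/2=395/9411: DF=(1 − 395/9411·(0.961200))/(1+395/9411) = 921/1000 ≈ 0.921000
step 3 [1.5y] swap r/2=1169/27653: DF=(1 − 1169/27653·(0.961200+0.921000))/(1+1169/27653) = 8831/10000 ≈ 0.883100
step 4 [2y] swap r/2=1312/36341: DF=(1 − 1312/36341·(0.961200+0.921000+0.883100))/(1+1312/36341) = 543/625 ≈ 0.868800

1 1/2 2403/2500
2 1 921/1000
3 3/2 8831/10000
4 2 543/625
s(0.5y) = (1/(2403/2500) − 1)/(1/2) = 194/2403 ≈ 8.0732%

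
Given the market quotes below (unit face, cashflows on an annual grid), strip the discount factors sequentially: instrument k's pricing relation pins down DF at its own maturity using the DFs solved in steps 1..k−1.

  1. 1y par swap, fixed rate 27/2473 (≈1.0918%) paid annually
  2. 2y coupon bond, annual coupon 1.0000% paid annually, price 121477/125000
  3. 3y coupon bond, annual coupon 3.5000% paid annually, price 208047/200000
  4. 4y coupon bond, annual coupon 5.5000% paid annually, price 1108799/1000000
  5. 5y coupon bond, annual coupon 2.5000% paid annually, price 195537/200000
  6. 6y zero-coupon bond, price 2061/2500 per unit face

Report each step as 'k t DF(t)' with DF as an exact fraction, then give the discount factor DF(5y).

1 1 2473/2500
2 2 2381/2500
3 3 4697/5000
4 4 563/625
5 5 1077/1250
6 6 2061/2500
DF(5y) = 1077/1250 ≈ 0.861600

step 1 [1y] swap r/1=27/2473: DF=(1 − 27/2473·(0))/(1+27/2473) = 2473/2500 ≈ 0.989200
step 2 [2y] bond c/1=1/100: DF=(121477/125000 − 1/100·(0.989200))/(1+1/100) = 2381/2500 ≈ 0.952400
step 3 [3y] bond c/1=7/200: DF=(208047/200000 − 7/200·(0.989200+0.952400))/(1+7/200) = 4697/5000 ≈ 0.939400
step 4 [4y] bond c/1=11/200: DF=(1108799/1000000 − 11/200·(0.989200+0.952400+0.939400))/(1+11/200) = 563/625 ≈ 0.900800
step 5 [5y] bond c/1=1/40: DF=(195537/200000 − 1/40·(0.989200+0.952400+0.939400+0.900800))/(1+1/40) = 1077/1250 ≈ 0.861600
step 6 [6y] zero: DF = P = 2061/2500 ≈ 0.824400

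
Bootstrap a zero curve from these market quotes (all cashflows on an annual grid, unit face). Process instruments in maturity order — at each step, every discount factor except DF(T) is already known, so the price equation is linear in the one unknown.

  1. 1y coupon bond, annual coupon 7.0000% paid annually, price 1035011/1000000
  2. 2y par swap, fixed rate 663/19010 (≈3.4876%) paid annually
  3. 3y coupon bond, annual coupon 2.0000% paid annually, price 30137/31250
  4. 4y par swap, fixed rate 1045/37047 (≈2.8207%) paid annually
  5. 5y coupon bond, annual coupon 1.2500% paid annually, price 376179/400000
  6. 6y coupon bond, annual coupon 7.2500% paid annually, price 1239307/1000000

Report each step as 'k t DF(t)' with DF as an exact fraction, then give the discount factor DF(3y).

1 1 9673/10000
2 2 9337/10000
3 3 4541/5000
4 4 1791/2000
5 5 8831/10000
6 6 4227/5000
DF(3y) = 4541/5000 ≈ 0.908200

step 1 [1y] bond c/1=7/100: DF=(1035011/1000000 − 7/100·(0))/(1+7/100) = 9673/10000 ≈ 0.967300
step 2 [2y] swap r/1=663/19010: DF=(1 − 663/19010·(0.967300))/(1+663/19010) = 9337/10000 ≈ 0.933700
step 3 [3y] bond c/1=1/50: DF=(30137/31250 − 1/50·(0.967300+0.933700))/(1+1/50) = 4541/5000 ≈ 0.908200
step 4 [4y] swap r/1=1045/37047: DF=(1 − 1045/37047·(0.967300+0.933700+0.908200))/(1+1045/37047) = 1791/2000 ≈ 0.895500
step 5 [5y] bond c/1=1/80: DF=(376179/400000 − 1/80·(0.967300+0.933700+0.908200+0.895500))/(1+1/80) = 8831/10000 ≈ 0.883100
step 6 [6y] bond c/1=29/400: DF=(1239307/1000000 − 29/400·(0.967300+0.933700+0.908200+0.895500+0.883100))/(1+29/400) = 4227/5000 ≈ 0.845400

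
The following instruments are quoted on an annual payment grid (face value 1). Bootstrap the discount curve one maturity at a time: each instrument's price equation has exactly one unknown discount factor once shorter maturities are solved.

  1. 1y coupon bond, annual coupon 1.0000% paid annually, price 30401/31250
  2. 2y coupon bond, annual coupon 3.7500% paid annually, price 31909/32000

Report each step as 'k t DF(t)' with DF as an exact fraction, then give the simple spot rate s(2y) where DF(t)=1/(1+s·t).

1 1 602/625
2 2 9263/10000
s(2y) = (1/(9263/10000) − 1)/(2) = 737/18526 ≈ 3.9782%

step 1 [1y] bond c/1=1/100: DF=(30401/31250 − 1/100·(0))/(1+1/100) = 602/625 ≈ 0.963200
step 2 [2y] bond c/1=3/80: DF=(31909/32000 − 3/80·(0.963200))/(1+3/80) = 9263/10000 ≈ 0.926300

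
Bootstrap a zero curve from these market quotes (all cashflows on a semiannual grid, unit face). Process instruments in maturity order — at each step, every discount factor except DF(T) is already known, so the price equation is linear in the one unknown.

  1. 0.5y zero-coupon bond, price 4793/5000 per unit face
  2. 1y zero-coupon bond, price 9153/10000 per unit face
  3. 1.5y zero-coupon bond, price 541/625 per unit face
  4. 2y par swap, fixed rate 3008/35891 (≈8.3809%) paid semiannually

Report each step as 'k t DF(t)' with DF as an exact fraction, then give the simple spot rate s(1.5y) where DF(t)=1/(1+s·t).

1 1/2 4793/5000
2 1 9153/10000
3 3/2 541/625
4 2 531/625
s(1.5y) = (1/(541/625) − 1)/(3/2) = 56/541 ≈ 10.3512%

step 1 [0.5y] zero: DF = P = 4793/5000 ≈ 0.958600
step 2 [1y] zero: DF = P = 9153/10000 ≈ 0.915300
step 3 [1.5y] zero: DF = P = 541/625 ≈ 0.865600
step 4 [2y] swap r/2=1504/35891: DF=(1 − 1504/35891·(0.958600+0.915300+0.865600))/(1+1504/35891) = 531/625 ≈ 0.849600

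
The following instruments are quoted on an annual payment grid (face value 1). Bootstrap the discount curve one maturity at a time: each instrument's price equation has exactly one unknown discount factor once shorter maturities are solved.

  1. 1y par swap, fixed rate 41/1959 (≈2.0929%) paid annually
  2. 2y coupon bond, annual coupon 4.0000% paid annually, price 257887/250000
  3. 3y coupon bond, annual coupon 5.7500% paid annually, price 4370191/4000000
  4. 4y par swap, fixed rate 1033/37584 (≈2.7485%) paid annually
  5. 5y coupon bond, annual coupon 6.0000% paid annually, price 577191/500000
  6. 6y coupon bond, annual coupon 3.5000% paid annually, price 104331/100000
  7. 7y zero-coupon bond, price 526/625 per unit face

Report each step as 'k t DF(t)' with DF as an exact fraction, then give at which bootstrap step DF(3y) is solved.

step 1 [1y] swap r/1=41/1959: DF=(1 − 41/1959·(0))/(1+41/1959) = 1959/2000 ≈ 0.979500
step 2 [2y] bond c/1=1/25: DF=(257887/250000 − 1/25·(0.979500))/(1+1/25) = 4771/5000 ≈ 0.954200
step 3 [3y] bond c/1=23/400: DF=(4370191/4000000 − 23/400·(0.979500+0.954200))/(1+23/400) = 116/125 ≈ 0.928000
step 4 [4y] swap r/1=1033/37584: DF=(1 − 1033/37584·(0.979500+0.954200+0.928000))/(1+1033/37584) = 8967/10000 ≈ 0.896700
step 5 [5y] bond c/1=3/50: DF=(577191/500000 − 3/50·(0.979500+0.954200+0.928000+0.896700))/(1+3/50) = 8763/10000 ≈ 0.876300
step 6 [6y] bond c/1=7/200: DF=(104331/100000 − 7/200·(0.979500+0.954200+0.928000+0.896700+0.876300))/(1+7/200) = 8513/10000 ≈ 0.851300
step 7 [7y] zero: DF = P = 526/625 ≈ 0.841600

1 1 1959/2000
2 2 4771/5000
3 3 116/125
4 4 8967/10000
5 5 8763/10000
6 6 8513/10000
7 7 526/625
DF(3y) is solved at step 3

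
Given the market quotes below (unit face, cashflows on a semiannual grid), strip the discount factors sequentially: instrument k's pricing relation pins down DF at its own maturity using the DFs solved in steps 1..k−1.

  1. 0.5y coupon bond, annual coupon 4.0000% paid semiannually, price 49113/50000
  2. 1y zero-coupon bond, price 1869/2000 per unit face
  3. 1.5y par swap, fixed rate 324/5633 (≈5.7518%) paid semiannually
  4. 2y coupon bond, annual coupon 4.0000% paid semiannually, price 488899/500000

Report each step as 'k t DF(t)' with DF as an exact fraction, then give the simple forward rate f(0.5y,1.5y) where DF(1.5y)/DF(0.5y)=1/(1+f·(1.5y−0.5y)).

1 1/2 963/1000
2 1 1869/2000
3 3/2 919/1000
4 2 4517/5000
f(0.5y,1.5y) = ((963/1000)/(919/1000) − 1)/(1) = 44/919 ≈ 4.7878%

step 1 [0.5y] bond c/2=1/50: DF=(49113/50000 − 1/50·(0))/(1+1/50) = 963/1000 ≈ 0.963000
step 2 [1y] zero: DF = P = 1869/2000 ≈ 0.934500
step 3 [1.5y] swap r/2=162/5633: DF=(1 − 162/5633·(0.963000+0.934500))/(1+162/5633) = 919/1000 ≈ 0.919000
step 4 [2y] bond c/2=1/50: DF=(488899/500000 − 1/50·(0.963000+0.934500+0.919000))/(1+1/50) = 4517/5000 ≈ 0.903400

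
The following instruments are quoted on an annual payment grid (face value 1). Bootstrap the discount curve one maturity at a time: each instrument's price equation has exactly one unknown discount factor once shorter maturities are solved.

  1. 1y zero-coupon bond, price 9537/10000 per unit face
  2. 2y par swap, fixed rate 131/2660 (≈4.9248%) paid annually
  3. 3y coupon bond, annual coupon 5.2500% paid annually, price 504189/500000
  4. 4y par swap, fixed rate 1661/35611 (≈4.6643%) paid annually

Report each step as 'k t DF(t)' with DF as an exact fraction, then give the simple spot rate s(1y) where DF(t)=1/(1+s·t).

step 1 [1y] zero: DF = P = 9537/10000 ≈ 0.953700
step 2 [2y] swap r/1=131/2660: DF=(1 − 131/2660·(0.953700))/(1+131/2660) = 9083/10000 ≈ 0.908300
step 3 [3y] bond c/1=21/400: DF=(504189/500000 − 21/400·(0.953700+0.908300))/(1+21/400) = 2163/2500 ≈ 0.865200
step 4 [4y] swap r/1=1661/35611: DF=(1 − 1661/35611·(0.953700+0.908300+0.865200))/(1+1661/35611) = 8339/10000 ≈ 0.833900

1 1 9537/10000
2 2 9083/10000
3 3 2163/2500
4 4 8339/10000
s(1y) = (1/(9537/10000) − 1)/(1) = 463/9537 ≈ 4.8548%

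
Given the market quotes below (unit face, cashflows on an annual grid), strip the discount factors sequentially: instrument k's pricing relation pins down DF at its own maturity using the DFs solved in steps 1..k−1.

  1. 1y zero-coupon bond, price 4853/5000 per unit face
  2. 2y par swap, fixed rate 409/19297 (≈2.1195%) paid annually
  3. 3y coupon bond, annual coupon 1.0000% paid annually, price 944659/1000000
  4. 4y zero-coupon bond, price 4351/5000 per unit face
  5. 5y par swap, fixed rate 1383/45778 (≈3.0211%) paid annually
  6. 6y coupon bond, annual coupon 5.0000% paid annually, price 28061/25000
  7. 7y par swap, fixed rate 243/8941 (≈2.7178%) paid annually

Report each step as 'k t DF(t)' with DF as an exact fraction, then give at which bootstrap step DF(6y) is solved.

step 1 [1y] zero: DF = P = 4853/5000 ≈ 0.970600
step 2 [2y] swap r/1=409/19297: DF=(1 − 409/19297·(0.970600))/(1+409/19297) = 9591/10000 ≈ 0.959100
step 3 [3y] bond c/1=1/100: DF=(944659/1000000 − 1/100·(0.970600+0.959100))/(1+1/100) = 4581/5000 ≈ 0.916200
step 4 [4y] zero: DF = P = 4351/5000 ≈ 0.870200
step 5 [5y] swap r/1=1383/45778: DF=(1 − 1383/45778·(0.970600+0.959100+0.916200+0.870200))/(1+1383/45778) = 8617/10000 ≈ 0.861700
step 6 [6y] bond c/1=1/20: DF=(28061/25000 − 1/20·(0.970600+0.959100+0.916200+0.870200+0.861700))/(1+1/20) = 851/1000 ≈ 0.851000
step 7 [7y] swap r/1=243/8941: DF=(1 − 243/8941·(0.970600+0.959100+0.916200+0.870200+0.861700+0.851000))/(1+243/8941) = 8299/10000 ≈ 0.829900

1 1 4853/5000
2 2 9591/10000
3 3 4581/5000
4 4 4351/5000
5 5 8617/10000
6 6 851/1000
7 7 8299/10000
DF(6y) is solved at step 6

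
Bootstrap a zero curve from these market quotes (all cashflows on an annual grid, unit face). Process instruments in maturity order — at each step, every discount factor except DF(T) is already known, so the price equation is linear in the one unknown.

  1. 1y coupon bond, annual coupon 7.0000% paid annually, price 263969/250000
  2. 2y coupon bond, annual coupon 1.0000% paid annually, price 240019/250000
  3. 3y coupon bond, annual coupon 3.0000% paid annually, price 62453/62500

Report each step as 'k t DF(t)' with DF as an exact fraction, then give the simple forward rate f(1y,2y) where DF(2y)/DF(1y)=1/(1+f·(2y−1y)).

1 1 2467/2500
2 2 588/625
3 3 457/500
f(1y,2y) = ((2467/2500)/(588/625) − 1)/(1) = 115/2352 ≈ 4.8895%

step 1 [1y] bond c/1=7/100: DF=(263969/250000 − 7/100·(0))/(1+7/100) = 2467/2500 ≈ 0.986800
step 2 [2y] bond c/1=1/100: DF=(240019/250000 − 1/100·(0.986800))/(1+1/100) = 588/625 ≈ 0.940800
step 3 [3y] bond c/1=3/100: DF=(62453/62500 − 3/100·(0.986800+0.940800))/(1+3/100) = 457/500 ≈ 0.914000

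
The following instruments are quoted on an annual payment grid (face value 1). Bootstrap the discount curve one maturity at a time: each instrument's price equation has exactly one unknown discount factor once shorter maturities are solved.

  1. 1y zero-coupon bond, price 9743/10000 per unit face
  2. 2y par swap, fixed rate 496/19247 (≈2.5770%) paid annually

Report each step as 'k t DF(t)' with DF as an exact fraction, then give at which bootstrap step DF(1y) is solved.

step 1 [1y] zero: DF = P = 9743/10000 ≈ 0.974300
step 2 [2y] swap r/1=496/19247: DF=(1 − 496/19247·(0.974300))/(1+496/19247) = 594/625 ≈ 0.950400

1 1 9743/10000
2 2 594/625
DF(1y) is solved at step 1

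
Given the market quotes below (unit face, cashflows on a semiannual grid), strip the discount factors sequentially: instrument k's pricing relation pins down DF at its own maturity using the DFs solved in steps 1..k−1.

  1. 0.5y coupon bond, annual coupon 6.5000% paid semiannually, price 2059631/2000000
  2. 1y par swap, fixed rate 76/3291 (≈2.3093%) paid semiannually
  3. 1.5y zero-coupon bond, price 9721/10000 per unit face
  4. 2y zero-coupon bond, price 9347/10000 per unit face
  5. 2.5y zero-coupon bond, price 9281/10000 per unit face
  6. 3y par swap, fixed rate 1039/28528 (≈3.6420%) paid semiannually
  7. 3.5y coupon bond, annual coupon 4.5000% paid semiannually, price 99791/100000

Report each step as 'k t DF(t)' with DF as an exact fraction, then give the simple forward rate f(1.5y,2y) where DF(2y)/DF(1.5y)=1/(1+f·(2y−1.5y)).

step 1 [0.5y] bond c/2=13/400: DF=(2059631/2000000 − 13/400·(0))/(1+13/400) = 4987/5000 ≈ 0.997400
step 2 [1y] swap r/2=38/3291: DF=(1 − 38/3291·(0.997400))/(1+38/3291) = 2443/2500 ≈ 0.977200
step 3 [1.5y] zero: DF = P = 9721/10000 ≈ 0.972100
step 4 [2y] zero: DF = P = 9347/10000 ≈ 0.934700
step 5 [2.5y] zero: DF = P = 9281/10000 ≈ 0.928100
step 6 [3y] swap r/2=1039/57056: DF=(1 − 1039/57056·(0.997400+0.977200+0.972100+0.934700+0.928100))/(1+1039/57056) = 8961/10000 ≈ 0.896100
step 7 [3.5y] bond c/2=9/400: DF=(99791/100000 − 9/400·(0.997400+0.977200+0.972100+0.934700+0.928100+0.896100))/(1+9/400) = 1063/1250 ≈ 0.850400

1 1/2 4987/5000
2 1 2443/2500
3 3/2 9721/10000
4 2 9347/10000
5 5/2 9281/10000
6 3 8961/10000
7 7/2 1063/1250
f(1.5y,2y) = ((9721/10000)/(9347/10000) − 1)/(1/2) = 748/9347 ≈ 8.0026%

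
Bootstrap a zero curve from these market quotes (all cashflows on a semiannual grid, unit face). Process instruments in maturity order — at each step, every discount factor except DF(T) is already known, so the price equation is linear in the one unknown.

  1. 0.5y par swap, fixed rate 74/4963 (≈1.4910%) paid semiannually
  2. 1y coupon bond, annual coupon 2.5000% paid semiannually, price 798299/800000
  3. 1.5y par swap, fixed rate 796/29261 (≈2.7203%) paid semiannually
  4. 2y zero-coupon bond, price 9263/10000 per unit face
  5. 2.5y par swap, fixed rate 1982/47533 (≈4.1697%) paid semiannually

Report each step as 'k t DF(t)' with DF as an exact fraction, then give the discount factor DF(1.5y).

1 1/2 4963/5000
2 1 9733/10000
3 3/2 4801/5000
4 2 9263/10000
5 5/2 9009/10000
DF(1.5y) = 4801/5000 ≈ 0.960200

step 1 [0.5y] swap r/2=37/4963: DF=(1 − 37/4963·(0))/(1+37/4963) = 4963/5000 ≈ 0.992600
step 2 [1y] bond c/2=1/80: DF=(798299/800000 − 1/80·(0.992600))/(1+1/80) = 9733/10000 ≈ 0.973300
step 3 [1.5y] swap r/2=398/29261: DF=(1 − 398/29261·(0.992600+0.973300))/(1+398/29261) = 4801/5000 ≈ 0.960200
step 4 [2y] zero: DF = P = 9263/10000 ≈ 0.926300
step 5 [2.5y] swap r/2=991/47533: DF=(1 − 991/47533·(0.992600+0.973300+0.960200+0.926300))/(1+991/47533) = 9009/10000 ≈ 0.900900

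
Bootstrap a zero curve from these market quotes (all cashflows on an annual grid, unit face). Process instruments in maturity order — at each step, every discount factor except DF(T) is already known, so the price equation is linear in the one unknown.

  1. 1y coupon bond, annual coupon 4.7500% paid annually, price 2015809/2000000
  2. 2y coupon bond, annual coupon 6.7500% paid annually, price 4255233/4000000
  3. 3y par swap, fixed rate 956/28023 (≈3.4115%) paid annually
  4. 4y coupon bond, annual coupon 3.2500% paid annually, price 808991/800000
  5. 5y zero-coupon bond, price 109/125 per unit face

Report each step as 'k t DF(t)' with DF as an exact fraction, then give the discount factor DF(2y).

step 1 [1y] bond c/1=19/400: DF=(2015809/2000000 − 19/400·(0))/(1+19/400) = 4811/5000 ≈ 0.962200
step 2 [2y] bond c/1=27/400: DF=(4255233/4000000 − 27/400·(0.962200))/(1+27/400) = 9357/10000 ≈ 0.935700
step 3 [3y] swap r/1=956/28023: DF=(1 − 956/28023·(0.962200+0.935700))/(1+956/28023) = 2261/2500 ≈ 0.904400
step 4 [4y] bond c/1=13/400: DF=(808991/800000 − 13/400·(0.962200+0.935700+0.904400))/(1+13/400) = 557/625 ≈ 0.891200
step 5 [5y] zero: DF = P = 109/125 ≈ 0.872000

1 1 4811/5000
2 2 9357/10000
3 3 2261/2500
4 4 557/625
5 5 109/125
DF(2y) = 9357/10000 ≈ 0.935700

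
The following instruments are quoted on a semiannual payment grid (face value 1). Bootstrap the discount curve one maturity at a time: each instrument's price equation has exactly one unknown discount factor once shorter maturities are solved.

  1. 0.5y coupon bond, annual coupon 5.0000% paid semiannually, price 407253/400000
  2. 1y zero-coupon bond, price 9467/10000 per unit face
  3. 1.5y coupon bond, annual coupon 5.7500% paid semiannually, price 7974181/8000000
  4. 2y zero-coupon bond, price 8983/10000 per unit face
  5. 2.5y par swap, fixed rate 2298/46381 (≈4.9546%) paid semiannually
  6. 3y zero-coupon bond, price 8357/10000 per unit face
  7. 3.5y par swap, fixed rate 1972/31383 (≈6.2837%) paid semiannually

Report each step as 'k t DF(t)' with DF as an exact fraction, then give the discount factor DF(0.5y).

step 1 [0.5y] bond c/2=1/40: DF=(407253/400000 − 1/40·(0))/(1+1/40) = 9933/10000 ≈ 0.993300
step 2 [1y] zero: DF = P = 9467/10000 ≈ 0.946700
step 3 [1.5y] bond c/2=23/800: DF=(7974181/8000000 − 23/800·(0.993300+0.946700))/(1+23/800) = 9147/10000 ≈ 0.914700
step 4 [2y] zero: DF = P = 8983/10000 ≈ 0.898300
step 5 [2.5y] swap r/2=1149/46381: DF=(1 − 1149/46381·(0.993300+0.946700+0.914700+0.898300))/(1+1149/46381) = 8851/10000 ≈ 0.885100
step 6 [3y] zero: DF = P = 8357/10000 ≈ 0.835700
step 7 [3.5y] swap r/2=986/31383: DF=(1 − 986/31383·(0.993300+0.946700+0.914700+0.898300+0.885100+0.835700))/(1+986/31383) = 2007/2500 ≈ 0.802800

1 1/2 9933/10000
2 1 9467/10000
3 3/2 9147/10000
4 2 8983/10000
5 5/2 8851/10000
6 3 8357/10000
7 7/2 2007/2500
DF(0.5y) = 9933/10000 ≈ 0.993300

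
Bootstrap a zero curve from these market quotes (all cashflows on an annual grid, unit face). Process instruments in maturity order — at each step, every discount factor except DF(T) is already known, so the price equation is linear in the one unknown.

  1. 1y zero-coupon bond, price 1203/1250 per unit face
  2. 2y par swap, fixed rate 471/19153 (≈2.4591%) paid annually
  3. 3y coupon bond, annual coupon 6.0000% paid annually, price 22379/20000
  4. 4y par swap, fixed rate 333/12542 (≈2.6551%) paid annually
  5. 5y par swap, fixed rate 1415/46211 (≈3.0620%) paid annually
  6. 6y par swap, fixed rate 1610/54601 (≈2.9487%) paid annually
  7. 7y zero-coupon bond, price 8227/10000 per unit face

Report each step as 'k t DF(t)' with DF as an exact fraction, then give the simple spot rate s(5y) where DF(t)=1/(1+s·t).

1 1 1203/1250
2 2 9529/10000
3 3 592/625
4 4 9001/10000
5 5 1717/2000
6 6 839/1000
7 7 8227/10000
s(5y) = (1/(1717/2000) − 1)/(5) = 283/8585 ≈ 3.2964%

step 1 [1y] zero: DF = P = 1203/1250 ≈ 0.962400
step 2 [2y] swap r/1=471/19153: DF=(1 − 471/19153·(0.962400))/(1+471/19153) = 9529/10000 ≈ 0.952900
step 3 [3y] bond c/1=3/50: DF=(22379/20000 − 3/50·(0.962400+0.952900))/(1+3/50) = 592/625 ≈ 0.947200
step 4 [4y] swap r/1=333/12542: DF=(1 − 333/12542·(0.962400+0.952900+0.947200))/(1+333/12542) = 9001/10000 ≈ 0.900100
step 5 [5y] swap r/1=1415/46211: DF=(1 − 1415/46211·(0.962400+0.952900+0.947200+0.900100))/(1+1415/46211) = 1717/2000 ≈ 0.858500
step 6 [6y] swap r/1=1610/54601: DF=(1 − 1610/54601·(0.962400+0.952900+0.947200+0.900100+0.858500))/(1+1610/54601) = 839/1000 ≈ 0.839000
step 7 [7y] zero: DF = P = 8227/10000 ≈ 0.822700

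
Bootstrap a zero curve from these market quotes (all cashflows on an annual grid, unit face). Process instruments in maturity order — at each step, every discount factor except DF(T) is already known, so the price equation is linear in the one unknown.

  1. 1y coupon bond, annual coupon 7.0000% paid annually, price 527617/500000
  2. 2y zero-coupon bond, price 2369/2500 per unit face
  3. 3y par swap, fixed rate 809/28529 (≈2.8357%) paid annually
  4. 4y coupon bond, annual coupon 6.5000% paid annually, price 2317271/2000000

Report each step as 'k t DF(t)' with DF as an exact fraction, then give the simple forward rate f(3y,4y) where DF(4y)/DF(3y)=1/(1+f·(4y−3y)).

1 1 4931/5000
2 2 2369/2500
3 3 9191/10000
4 4 4569/5000
f(3y,4y) = ((9191/10000)/(4569/5000) − 1)/(1) = 53/9138 ≈ 0.5800%

step 1 [1y] bond c/1=7/100: DF=(527617/500000 − 7/100·(0))/(1+7/100) = 4931/5000 ≈ 0.986200
step 2 [2y] zero: DF = P = 2369/2500 ≈ 0.947600
step 3 [3y] swap r/1=809/28529: DF=(1 − 809/28529·(0.986200+0.947600))/(1+809/28529) = 9191/10000 ≈ 0.919100
step 4 [4y] bond c/1=13/200: DF=(2317271/2000000 − 13/200·(0.986200+0.947600+0.919100))/(1+13/200) = 4569/5000 ≈ 0.913800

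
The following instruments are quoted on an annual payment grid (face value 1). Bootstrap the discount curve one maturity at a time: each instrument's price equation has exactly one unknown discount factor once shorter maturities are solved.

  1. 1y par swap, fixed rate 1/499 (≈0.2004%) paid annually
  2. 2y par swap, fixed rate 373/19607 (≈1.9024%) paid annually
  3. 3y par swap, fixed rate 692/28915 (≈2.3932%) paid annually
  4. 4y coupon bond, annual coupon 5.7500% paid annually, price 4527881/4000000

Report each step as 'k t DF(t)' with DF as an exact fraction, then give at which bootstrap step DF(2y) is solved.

step 1 [1y] swap r/1=1/499: DF=(1 − 1/499·(0))/(1+1/499) = 499/500 ≈ 0.998000
step 2 [2y] swap r/1=373/19607: DF=(1 − 373/19607·(0.998000))/(1+373/19607) = 9627/10000 ≈ 0.962700
step 3 [3y] swap r/1=692/28915: DF=(1 − 692/28915·(0.998000+0.962700))/(1+692/28915) = 2327/2500 ≈ 0.930800
step 4 [4y] bond c/1=23/400: DF=(4527881/4000000 − 23/400·(0.998000+0.962700+0.930800))/(1+23/400) = 2283/2500 ≈ 0.913200

1 1 499/500
2 2 9627/10000
3 3 2327/2500
4 4 2283/2500
DF(2y) is solved at step 2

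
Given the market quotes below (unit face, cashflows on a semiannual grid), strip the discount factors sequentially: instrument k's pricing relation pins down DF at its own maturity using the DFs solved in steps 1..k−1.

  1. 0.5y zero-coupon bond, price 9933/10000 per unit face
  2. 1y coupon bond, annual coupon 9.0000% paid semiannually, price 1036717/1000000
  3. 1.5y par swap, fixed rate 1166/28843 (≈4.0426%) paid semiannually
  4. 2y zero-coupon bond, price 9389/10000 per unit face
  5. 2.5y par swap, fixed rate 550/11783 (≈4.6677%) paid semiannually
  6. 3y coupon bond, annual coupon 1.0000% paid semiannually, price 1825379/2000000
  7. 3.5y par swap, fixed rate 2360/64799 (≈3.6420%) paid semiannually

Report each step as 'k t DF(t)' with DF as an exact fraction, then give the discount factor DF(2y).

step 1 [0.5y] zero: DF = P = 9933/10000 ≈ 0.993300
step 2 [1y] bond c/2=9/200: DF=(1036717/1000000 − 9/200·(0.993300))/(1+9/200) = 9493/10000 ≈ 0.949300
step 3 [1.5y] swap r/2=583/28843: DF=(1 − 583/28843·(0.993300+0.949300))/(1+583/28843) = 9417/10000 ≈ 0.941700
step 4 [2y] zero: DF = P = 9389/10000 ≈ 0.938900
step 5 [2.5y] swap r/2=275/11783: DF=(1 − 275/11783·(0.993300+0.949300+0.941700+0.938900))/(1+275/11783) = 89/100 ≈ 0.890000
step 6 [3y] bond c/2=1/200: DF=(1825379/2000000 − 1/200·(0.993300+0.949300+0.941700+0.938900+0.890000))/(1+1/200) = 8847/10000 ≈ 0.884700
step 7 [3.5y] swap r/2=1180/64799: DF=(1 − 1180/64799·(0.993300+0.949300+0.941700+0.938900+0.890000+0.884700))/(1+1180/64799) = 441/500 ≈ 0.882000

1 1/2 9933/10000
2 1 9493/10000
3 3/2 9417/10000
4 2 9389/10000
5 5/2 89/100
6 3 8847/10000
7 7/2 441/500
DF(2y) = 9389/10000 ≈ 0.938900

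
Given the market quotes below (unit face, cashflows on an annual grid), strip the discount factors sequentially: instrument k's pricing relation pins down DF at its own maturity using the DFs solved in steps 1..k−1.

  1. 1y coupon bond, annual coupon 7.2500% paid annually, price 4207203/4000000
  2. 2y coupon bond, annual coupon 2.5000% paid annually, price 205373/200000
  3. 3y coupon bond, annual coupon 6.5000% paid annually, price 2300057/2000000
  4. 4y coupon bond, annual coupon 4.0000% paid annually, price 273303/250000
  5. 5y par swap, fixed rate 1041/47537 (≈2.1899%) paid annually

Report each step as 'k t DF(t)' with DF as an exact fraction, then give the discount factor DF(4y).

1 1 9807/10000
2 2 9779/10000
3 3 9603/10000
4 4 9389/10000
5 5 8959/10000
DF(4y) = 9389/10000 ≈ 0.938900

step 1 [1y] bond c/1=29/400: DF=(4207203/4000000 − 29/400·(0))/(1+29/400) = 9807/10000 ≈ 0.980700
step 2 [2y] bond c/1=1/40: DF=(205373/200000 − 1/40·(0.980700))/(1+1/40) = 9779/10000 ≈ 0.977900
step 3 [3y] bond c/1=13/200: DF=(2300057/2000000 − 13/200·(0.980700+0.977900))/(1+13/200) = 9603/10000 ≈ 0.960300
step 4 [4y] bond c/1=1/25: DF=(273303/250000 − 1/25·(0.980700+0.977900+0.960300))/(1+1/25) = 9389/10000 ≈ 0.938900
step 5 [5y] swap r/1=1041/47537: DF=(1 − 1041/47537·(0.980700+0.977900+0.960300+0.938900))/(1+1041/47537) = 8959/10000 ≈ 0.895900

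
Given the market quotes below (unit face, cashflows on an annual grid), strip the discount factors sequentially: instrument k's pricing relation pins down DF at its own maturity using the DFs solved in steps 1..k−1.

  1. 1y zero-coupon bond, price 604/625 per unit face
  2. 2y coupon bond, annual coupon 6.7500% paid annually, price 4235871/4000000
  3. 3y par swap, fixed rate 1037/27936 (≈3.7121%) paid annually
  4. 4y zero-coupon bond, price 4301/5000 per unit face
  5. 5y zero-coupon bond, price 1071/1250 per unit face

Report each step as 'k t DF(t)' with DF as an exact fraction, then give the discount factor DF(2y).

1 1 604/625
2 2 9309/10000
3 3 8963/10000
4 4 4301/5000
5 5 1071/1250
DF(2y) = 9309/10000 ≈ 0.930900

step 1 [1y] zero: DF = P = 604/625 ≈ 0.966400
step 2 [2y] bond c/1=27/400: DF=(4235871/4000000 − 27/400·(0.966400))/(1+27/400) = 9309/10000 ≈ 0.930900
step 3 [3y] swap r/1=1037/27936: DF=(1 − 1037/27936·(0.966400+0.930900))/(1+1037/27936) = 8963/10000 ≈ 0.896300
step 4 [4y] zero: DF = P = 4301/5000 ≈ 0.860200
step 5 [5y] zero: DF = P = 1071/1250 ≈ 0.856800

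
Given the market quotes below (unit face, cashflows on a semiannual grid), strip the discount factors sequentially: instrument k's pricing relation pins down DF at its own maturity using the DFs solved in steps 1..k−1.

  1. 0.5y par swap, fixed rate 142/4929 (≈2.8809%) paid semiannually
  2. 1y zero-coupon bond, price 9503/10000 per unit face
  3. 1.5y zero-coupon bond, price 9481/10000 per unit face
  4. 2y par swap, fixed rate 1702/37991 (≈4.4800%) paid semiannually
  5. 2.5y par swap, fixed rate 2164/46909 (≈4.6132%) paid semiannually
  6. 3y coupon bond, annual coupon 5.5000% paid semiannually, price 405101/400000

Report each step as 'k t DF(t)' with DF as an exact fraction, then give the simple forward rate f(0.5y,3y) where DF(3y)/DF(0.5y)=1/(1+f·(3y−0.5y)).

1 1/2 4929/5000
2 1 9503/10000
3 3/2 9481/10000
4 2 9149/10000
5 5/2 4459/5000
6 3 8601/10000
f(0.5y,3y) = ((4929/5000)/(8601/10000) − 1)/(5/2) = 838/14335 ≈ 5.8458%

step 1 [0.5y] swap r/2=71/4929: DF=(1 − 71/4929·(0))/(1+71/4929) = 4929/5000 ≈ 0.985800
step 2 [1y] zero: DF = P = 9503/10000 ≈ 0.950300
step 3 [1.5y] zero: DF = P = 9481/10000 ≈ 0.948100
step 4 [2y] swap r/2=851/37991: DF=(1 − 851/37991·(0.985800+0.950300+0.948100))/(1+851/37991) = 9149/10000 ≈ 0.914900
step 5 [2.5y] swap r/2=1082/46909: DF=(1 − 1082/46909·(0.985800+0.950300+0.948100+0.914900))/(1+1082/46909) = 4459/5000 ≈ 0.891800
step 6 [3y] bond c/2=11/400: DF=(405101/400000 − 11/400·(0.985800+0.950300+0.948100+0.914900+0.891800))/(1+11/400) = 8601/10000 ≈ 0.860100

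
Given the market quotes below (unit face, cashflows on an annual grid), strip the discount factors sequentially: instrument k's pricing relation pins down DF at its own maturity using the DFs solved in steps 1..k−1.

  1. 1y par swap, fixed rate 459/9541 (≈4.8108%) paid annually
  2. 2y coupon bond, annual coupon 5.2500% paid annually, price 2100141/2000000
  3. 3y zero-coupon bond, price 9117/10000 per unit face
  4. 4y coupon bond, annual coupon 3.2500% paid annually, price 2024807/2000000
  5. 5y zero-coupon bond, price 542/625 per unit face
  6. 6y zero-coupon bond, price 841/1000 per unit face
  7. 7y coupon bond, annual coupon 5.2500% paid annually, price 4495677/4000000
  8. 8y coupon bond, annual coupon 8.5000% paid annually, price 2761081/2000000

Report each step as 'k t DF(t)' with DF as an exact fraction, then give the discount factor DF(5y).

1 1 9541/10000
2 2 9501/10000
3 3 9117/10000
4 4 8919/10000
5 5 542/625
6 6 841/1000
7 7 7977/10000
8 8 491/625
DF(5y) = 542/625 ≈ 0.867200

step 1 [1y] swap r/1=459/9541: DF=(1 − 459/9541·(0))/(1+459/9541) = 9541/10000 ≈ 0.954100
step 2 [2y] bond c/1=21/400: DF=(2100141/2000000 − 21/400·(0.954100))/(1+21/400) = 9501/10000 ≈ 0.950100
step 3 [3y] zero: DF = P = 9117/10000 ≈ 0.911700
step 4 [4y] bond c/1=13/400: DF=(2024807/2000000 − 13/400·(0.954100+0.950100+0.911700))/(1+13/400) = 8919/10000 ≈ 0.891900
step 5 [5y] zero: DF = P = 542/625 ≈ 0.867200
step 6 [6y] zero: DF = P = 841/1000 ≈ 0.841000
step 7 [7y] bond c/1=21/400: DF=(4495677/4000000 − 21/400·(0.954100+0.950100+0.911700+0.891900+0.867200+0.841000))/(1+21/400) = 7977/10000 ≈ 0.797700
step 8 [8y] bond c/1=17/200: DF=(2761081/2000000 − 17/200·(0.954100+0.950100+0.911700+0.891900+0.867200+0.841000+0.797700))/(1+17/200) = 491/625 ≈ 0.785600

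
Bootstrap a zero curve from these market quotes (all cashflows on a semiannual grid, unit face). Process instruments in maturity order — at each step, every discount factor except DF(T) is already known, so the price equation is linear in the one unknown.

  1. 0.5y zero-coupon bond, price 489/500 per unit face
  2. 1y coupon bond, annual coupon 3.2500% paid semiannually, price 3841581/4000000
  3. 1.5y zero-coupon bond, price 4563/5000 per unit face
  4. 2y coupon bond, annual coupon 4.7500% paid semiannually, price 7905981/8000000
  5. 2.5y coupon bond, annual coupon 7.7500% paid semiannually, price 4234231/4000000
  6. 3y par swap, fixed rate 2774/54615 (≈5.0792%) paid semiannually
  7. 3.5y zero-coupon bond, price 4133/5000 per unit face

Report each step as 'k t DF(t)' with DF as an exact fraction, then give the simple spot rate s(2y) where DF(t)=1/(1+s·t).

1 1/2 489/500
2 1 4647/5000
3 3/2 4563/5000
4 2 8999/10000
5 5/2 8803/10000
6 3 8613/10000
7 7/2 4133/5000
s(2y) = (1/(8999/10000) − 1)/(2) = 1001/17998 ≈ 5.5617%

step 1 [0.5y] zero: DF = P = 489/500 ≈ 0.978000
step 2 [1y] bond c/2=13/800: DF=(3841581/4000000 − 13/800·(0.978000))/(1+13/800) = 4647/5000 ≈ 0.929400
step 3 [1.5y] zero: DF = P = 4563/5000 ≈ 0.912600
step 4 [2y] bond c/2=19/800: DF=(7905981/8000000 − 19/800·(0.978000+0.929400+0.912600))/(1+19/800) = 8999/10000 ≈ 0.899900
step 5 [2.5y] bond c/2=31/800: DF=(4234231/4000000 − 31/800·(0.978000+0.929400+0.912600+0.899900))/(1+31/800) = 8803/10000 ≈ 0.880300
step 6 [3y] swap r/2=1387/54615: DF=(1 − 1387/54615·(0.978000+0.929400+0.912600+0.899900+0.880300))/(1+1387/54615) = 8613/10000 ≈ 0.861300
step 7 [3.5y] zero: DF = P = 4133/5000 ≈ 0.826600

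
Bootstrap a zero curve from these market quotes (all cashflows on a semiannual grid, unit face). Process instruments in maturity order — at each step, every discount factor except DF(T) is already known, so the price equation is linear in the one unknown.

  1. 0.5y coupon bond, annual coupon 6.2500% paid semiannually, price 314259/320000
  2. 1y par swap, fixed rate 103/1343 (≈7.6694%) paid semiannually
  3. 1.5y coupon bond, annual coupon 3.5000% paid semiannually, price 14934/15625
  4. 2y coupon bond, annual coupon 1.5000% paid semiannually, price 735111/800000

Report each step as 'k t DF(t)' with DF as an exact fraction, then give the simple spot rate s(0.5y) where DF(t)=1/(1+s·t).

step 1 [0.5y] bond c/2=1/32: DF=(314259/320000 − 1/32·(0))/(1+1/32) = 9523/10000 ≈ 0.952300
step 2 [1y] swap r/2=103/2686: DF=(1 − 103/2686·(0.952300))/(1+103/2686) = 9279/10000 ≈ 0.927900
step 3 [1.5y] bond c/2=7/400: DF=(14934/15625 − 7/400·(0.952300+0.927900))/(1+7/400) = 907/1000 ≈ 0.907000
step 4 [2y] bond c/2=3/400: DF=(735111/800000 − 3/400·(0.952300+0.927900+0.907000))/(1+3/400) = 8913/10000 ≈ 0.891300

1 1/2 9523/10000
2 1 9279/10000
3 3/2 907/1000
4 2 8913/10000
s(0.5y) = (1/(9523/10000) − 1)/(1/2) = 954/9523 ≈ 10.0179%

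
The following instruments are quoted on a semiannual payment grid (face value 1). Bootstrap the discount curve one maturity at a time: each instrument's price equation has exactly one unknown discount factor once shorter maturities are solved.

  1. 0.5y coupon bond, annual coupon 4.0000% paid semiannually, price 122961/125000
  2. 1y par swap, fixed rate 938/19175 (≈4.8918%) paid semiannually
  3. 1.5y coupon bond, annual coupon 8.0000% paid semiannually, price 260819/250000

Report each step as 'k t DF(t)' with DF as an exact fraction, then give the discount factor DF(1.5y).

step 1 [0.5y] bond c/2=1/50: DF=(122961/125000 − 1/50·(0))/(1+1/50) = 2411/2500 ≈ 0.964400
step 2 [1y] swap r/2=469/19175: DF=(1 − 469/19175·(0.964400))/(1+469/19175) = 9531/10000 ≈ 0.953100
step 3 [1.5y] bond c/2=1/25: DF=(260819/250000 − 1/25·(0.964400+0.953100))/(1+1/25) = 4647/5000 ≈ 0.929400

1 1/2 2411/2500
2 1 9531/10000
3 3/2 4647/5000
DF(1.5y) = 4647/5000 ≈ 0.929400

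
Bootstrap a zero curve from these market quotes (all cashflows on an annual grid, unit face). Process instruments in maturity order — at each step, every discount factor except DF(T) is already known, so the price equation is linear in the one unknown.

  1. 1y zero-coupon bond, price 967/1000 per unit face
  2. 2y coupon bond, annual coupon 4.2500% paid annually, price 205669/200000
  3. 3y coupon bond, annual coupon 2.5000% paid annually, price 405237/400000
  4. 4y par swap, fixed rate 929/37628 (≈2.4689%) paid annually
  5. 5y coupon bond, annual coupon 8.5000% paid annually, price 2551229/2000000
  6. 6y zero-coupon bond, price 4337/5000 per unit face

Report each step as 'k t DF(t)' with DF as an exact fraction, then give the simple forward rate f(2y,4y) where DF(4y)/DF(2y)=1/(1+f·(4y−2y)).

step 1 [1y] zero: DF = P = 967/1000 ≈ 0.967000
step 2 [2y] bond c/1=17/400: DF=(205669/200000 − 17/400·(0.967000))/(1+17/400) = 947/1000 ≈ 0.947000
step 3 [3y] bond c/1=1/40: DF=(405237/400000 − 1/40·(0.967000+0.947000))/(1+1/40) = 9417/10000 ≈ 0.941700
step 4 [4y] swap r/1=929/37628: DF=(1 − 929/37628·(0.967000+0.947000+0.941700))/(1+929/37628) = 9071/10000 ≈ 0.907100
step 5 [5y] bond c/1=17/200: DF=(2551229/2000000 − 17/200·(0.967000+0.947000+0.941700+0.907100))/(1+17/200) = 8809/10000 ≈ 0.880900
step 6 [6y] zero: DF = P = 4337/5000 ≈ 0.867400

1 1 967/1000
2 2 947/1000
3 3 9417/10000
4 4 9071/10000
5 5 8809/10000
6 6 4337/5000
f(2y,4y) = ((947/1000)/(9071/10000) − 1)/(2) = 399/18142 ≈ 2.1993%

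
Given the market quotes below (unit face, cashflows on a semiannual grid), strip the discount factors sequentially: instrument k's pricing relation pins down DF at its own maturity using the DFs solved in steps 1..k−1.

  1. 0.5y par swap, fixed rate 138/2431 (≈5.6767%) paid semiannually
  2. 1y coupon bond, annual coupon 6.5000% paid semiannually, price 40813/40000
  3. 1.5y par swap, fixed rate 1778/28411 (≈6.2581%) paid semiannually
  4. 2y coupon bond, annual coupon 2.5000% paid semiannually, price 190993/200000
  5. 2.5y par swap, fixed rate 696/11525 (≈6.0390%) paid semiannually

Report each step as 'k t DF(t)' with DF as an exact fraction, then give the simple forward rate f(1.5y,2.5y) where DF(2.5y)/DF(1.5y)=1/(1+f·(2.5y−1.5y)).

step 1 [0.5y] swap r/2=69/2431: DF=(1 − 69/2431·(0))/(1+69/2431) = 2431/2500 ≈ 0.972400
step 2 [1y] bond c/2=13/400: DF=(40813/40000 − 13/400·(0.972400))/(1+13/400) = 1197/1250 ≈ 0.957600
step 3 [1.5y] swap r/2=889/28411: DF=(1 − 889/28411·(0.972400+0.957600))/(1+889/28411) = 9111/10000 ≈ 0.911100
step 4 [2y] bond c/2=1/80: DF=(190993/200000 − 1/80·(0.972400+0.957600+0.911100))/(1+1/80) = 9081/10000 ≈ 0.908100
step 5 [2.5y] swap r/2=348/11525: DF=(1 − 348/11525·(0.972400+0.957600+0.911100+0.908100))/(1+348/11525) = 538/625 ≈ 0.860800

1 1/2 2431/2500
2 1 1197/1250
3 3/2 9111/10000
4 2 9081/10000
5 5/2 538/625
f(1.5y,2.5y) = ((9111/10000)/(538/625) − 1)/(1) = 503/8608 ≈ 5.8434%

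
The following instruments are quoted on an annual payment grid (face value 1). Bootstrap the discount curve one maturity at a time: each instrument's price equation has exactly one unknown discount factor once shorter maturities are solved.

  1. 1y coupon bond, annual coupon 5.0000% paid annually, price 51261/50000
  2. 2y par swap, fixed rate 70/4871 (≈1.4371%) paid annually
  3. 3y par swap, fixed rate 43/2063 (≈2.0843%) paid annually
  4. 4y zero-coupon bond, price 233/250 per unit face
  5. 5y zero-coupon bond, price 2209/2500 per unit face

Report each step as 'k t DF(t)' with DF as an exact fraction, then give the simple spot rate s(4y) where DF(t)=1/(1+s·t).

step 1 [1y] bond c/1=1/20: DF=(51261/50000 − 1/20·(0))/(1+1/20) = 2441/2500 ≈ 0.976400
step 2 [2y] swap r/1=70/4871: DF=(1 − 70/4871·(0.976400))/(1+70/4871) = 243/250 ≈ 0.972000
step 3 [3y] swap r/1=43/2063: DF=(1 − 43/2063·(0.976400+0.972000))/(1+43/2063) = 4699/5000 ≈ 0.939800
step 4 [4y] zero: DF = P = 233/250 ≈ 0.932000
step 5 [5y] zero: DF = P = 2209/2500 ≈ 0.883600

1 1 2441/2500
2 2 243/250
3 3 4699/5000
4 4 233/250
5 5 2209/2500
s(4y) = (1/(233/250) − 1)/(4) = 17/932 ≈ 1.8240%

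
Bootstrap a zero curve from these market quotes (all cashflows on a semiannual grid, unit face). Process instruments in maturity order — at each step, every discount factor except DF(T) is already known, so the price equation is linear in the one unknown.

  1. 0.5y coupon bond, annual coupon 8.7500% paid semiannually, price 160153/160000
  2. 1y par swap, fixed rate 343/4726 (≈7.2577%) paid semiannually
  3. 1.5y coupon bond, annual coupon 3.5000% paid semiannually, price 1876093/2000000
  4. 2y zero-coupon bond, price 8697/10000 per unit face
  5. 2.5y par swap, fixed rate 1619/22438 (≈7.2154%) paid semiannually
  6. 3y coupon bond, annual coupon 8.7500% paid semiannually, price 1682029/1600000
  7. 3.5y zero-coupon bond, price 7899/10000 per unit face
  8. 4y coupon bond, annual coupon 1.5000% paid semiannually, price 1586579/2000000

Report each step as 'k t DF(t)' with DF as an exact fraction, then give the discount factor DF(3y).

step 1 [0.5y] bond c/2=7/160: DF=(160153/160000 − 7/160·(0))/(1+7/160) = 959/1000 ≈ 0.959000
step 2 [1y] swap r/2=343/9452: DF=(1 − 343/9452·(0.959000))/(1+343/9452) = 4657/5000 ≈ 0.931400
step 3 [1.5y] bond c/2=7/400: DF=(1876093/2000000 − 7/400·(0.959000+0.931400))/(1+7/400) = 4447/5000 ≈ 0.889400
step 4 [2y] zero: DF = P = 8697/10000 ≈ 0.869700
step 5 [2.5y] swap r/2=1619/44876: DF=(1 − 1619/44876·(0.959000+0.931400+0.889400+0.869700))/(1+1619/44876) = 8381/10000 ≈ 0.838100
step 6 [3y] bond c/2=7/160: DF=(1682029/1600000 − 7/160·(0.959000+0.931400+0.889400+0.869700+0.838100))/(1+7/160) = 8191/10000 ≈ 0.819100
step 7 [3.5y] zero: DF = P = 7899/10000 ≈ 0.789900
step 8 [4y] bond c/2=3/400: DF=(1586579/2000000 − 3/400·(0.959000+0.931400+0.889400+0.869700+0.838100+0.819100+0.789900))/(1+3/400) = 371/500 ≈ 0.742000

1 1/2 959/1000
2 1 4657/5000
3 3/2 4447/5000
4 2 8697/10000
5 5/2 8381/10000
6 3 8191/10000
7 7/2 7899/10000
8 4 371/500
DF(3y) = 8191/10000 ≈ 0.819100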